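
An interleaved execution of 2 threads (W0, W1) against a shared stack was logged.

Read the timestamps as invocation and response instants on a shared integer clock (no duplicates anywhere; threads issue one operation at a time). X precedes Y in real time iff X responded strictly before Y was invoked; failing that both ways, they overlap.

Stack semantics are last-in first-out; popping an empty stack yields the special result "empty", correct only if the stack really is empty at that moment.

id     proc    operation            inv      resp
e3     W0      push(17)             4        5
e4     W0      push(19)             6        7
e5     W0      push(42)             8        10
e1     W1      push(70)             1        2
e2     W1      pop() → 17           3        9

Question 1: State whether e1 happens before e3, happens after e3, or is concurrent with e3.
e1 spans [1,2], e3 spans [4,5]
resp(e1)=2 < inv(e3)=4

before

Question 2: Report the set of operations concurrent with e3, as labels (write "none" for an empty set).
e3 spans [4,5]; an op avoiding the whole window 4..5 is ordered, any other is concurrent
e1 [1,2]: before
e2 [3,9]: concurrent
e4 [6,7]: after
e5 [8,10]: after

e2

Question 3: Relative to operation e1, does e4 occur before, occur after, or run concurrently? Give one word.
e4 spans [6,7], e1 spans [1,2]
resp(e1)=2 < inv(e4)=6

after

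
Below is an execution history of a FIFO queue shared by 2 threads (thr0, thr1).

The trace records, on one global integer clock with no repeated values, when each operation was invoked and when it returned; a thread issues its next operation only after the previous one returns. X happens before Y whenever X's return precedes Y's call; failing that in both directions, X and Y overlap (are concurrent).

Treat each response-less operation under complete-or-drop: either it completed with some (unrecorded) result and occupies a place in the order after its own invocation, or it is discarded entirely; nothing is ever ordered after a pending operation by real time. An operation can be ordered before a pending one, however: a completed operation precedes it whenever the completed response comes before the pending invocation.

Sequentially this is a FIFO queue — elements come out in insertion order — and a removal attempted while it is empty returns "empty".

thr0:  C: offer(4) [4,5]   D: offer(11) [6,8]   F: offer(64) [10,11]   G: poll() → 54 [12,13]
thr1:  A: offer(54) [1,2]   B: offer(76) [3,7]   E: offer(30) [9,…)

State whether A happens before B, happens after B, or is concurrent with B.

A spans [1,2], B spans [3,7]
resp(A)=2 < inv(B)=3

before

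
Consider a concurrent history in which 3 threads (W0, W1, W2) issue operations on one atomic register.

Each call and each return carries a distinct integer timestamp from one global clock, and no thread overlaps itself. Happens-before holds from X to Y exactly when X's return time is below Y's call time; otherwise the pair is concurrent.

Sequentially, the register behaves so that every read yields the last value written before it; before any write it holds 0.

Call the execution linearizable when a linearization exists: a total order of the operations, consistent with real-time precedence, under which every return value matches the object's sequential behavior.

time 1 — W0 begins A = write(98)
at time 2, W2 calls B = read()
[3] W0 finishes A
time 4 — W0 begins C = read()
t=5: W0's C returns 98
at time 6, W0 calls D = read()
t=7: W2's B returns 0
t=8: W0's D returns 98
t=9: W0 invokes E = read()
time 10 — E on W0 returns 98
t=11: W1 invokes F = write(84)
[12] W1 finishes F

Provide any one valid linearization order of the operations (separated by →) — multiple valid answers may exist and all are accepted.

step 1: B read() → 0 — value 0
step 2: A write(98) — value 98
step 3: C read() → 98 — value 98
step 4: D read() → 98 — value 98
step 5: E read() → 98 — value 98
step 6: F write(84) — value 84

B → A → C → D → E → F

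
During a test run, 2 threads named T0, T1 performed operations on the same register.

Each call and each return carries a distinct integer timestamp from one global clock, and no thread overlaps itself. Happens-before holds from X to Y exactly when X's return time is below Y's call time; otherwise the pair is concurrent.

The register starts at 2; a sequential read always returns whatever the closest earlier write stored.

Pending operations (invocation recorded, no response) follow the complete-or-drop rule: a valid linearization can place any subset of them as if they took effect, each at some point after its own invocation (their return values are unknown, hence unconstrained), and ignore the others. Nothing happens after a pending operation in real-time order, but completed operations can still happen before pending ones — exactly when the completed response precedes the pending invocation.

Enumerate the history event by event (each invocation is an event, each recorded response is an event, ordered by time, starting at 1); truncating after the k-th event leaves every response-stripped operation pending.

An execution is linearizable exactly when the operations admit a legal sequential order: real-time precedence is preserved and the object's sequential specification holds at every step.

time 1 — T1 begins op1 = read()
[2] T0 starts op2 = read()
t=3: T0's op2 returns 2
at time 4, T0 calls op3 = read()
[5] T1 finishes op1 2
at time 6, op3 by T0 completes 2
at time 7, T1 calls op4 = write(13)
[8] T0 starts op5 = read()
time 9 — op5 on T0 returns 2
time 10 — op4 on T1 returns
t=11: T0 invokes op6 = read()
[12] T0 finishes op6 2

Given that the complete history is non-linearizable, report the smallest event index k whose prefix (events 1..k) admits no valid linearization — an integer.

12

events 1..11 are linearizable, e.g. via op1, op2, op3, op5, op4:
after step 1 (op1 read() → 2): value 2
after step 2 (op2 read() → 2): value 2
after step 3 (op3 read() → 2): value 2
after step 4 (op5 read() → 2): value 2
after step 5 (op4 write(13)): value 13
at event 12 (op6's time-12 response) nothing linearizes any more
e.g. op1, op2, op3, op4, op5, op6: illegal at step 5, since op5 read() → 2 cannot apply there
e.g. op1, op2, op3, op5, op4, op6: illegal at step 6, since op6 read() → 2 cannot apply there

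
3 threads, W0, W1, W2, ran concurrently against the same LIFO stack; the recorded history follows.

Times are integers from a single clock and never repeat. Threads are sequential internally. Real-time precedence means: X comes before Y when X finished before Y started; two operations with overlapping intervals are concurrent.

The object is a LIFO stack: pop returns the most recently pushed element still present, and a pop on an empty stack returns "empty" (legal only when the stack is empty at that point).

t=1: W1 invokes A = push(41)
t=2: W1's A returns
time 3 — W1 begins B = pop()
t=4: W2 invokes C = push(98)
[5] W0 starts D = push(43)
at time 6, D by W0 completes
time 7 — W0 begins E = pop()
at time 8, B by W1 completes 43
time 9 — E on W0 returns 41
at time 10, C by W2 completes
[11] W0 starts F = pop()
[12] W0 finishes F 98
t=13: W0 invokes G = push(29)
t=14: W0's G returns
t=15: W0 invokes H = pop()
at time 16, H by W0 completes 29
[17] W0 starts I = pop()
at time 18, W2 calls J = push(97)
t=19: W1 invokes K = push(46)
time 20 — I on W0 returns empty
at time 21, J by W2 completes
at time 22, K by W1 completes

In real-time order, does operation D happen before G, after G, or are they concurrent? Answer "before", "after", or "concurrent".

D spans [5,6], G spans [13,14]
resp(D)=6 < inv(G)=13

before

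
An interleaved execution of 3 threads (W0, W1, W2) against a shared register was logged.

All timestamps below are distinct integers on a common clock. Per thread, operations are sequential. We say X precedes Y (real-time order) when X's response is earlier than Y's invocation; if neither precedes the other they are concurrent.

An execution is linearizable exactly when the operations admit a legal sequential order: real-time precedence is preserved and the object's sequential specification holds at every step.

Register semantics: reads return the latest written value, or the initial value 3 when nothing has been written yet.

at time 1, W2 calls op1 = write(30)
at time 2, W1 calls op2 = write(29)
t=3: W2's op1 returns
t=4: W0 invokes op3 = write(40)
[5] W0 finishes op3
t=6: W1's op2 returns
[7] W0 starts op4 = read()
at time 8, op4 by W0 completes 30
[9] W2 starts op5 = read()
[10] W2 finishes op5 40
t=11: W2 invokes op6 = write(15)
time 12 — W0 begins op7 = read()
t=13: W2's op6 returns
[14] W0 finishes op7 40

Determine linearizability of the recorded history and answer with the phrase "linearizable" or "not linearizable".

not linearizable

cut after 7 events: linearizable; cut after 8 events (op4 responds, time 8): not linearizable
real-time-consistent orders of the 4 completed operations: 3 — all fail the register replay
e.g. op1, op2, op3, op4: illegal at step 4, since op4 read() → 30 cannot apply there
e.g. op1, op3, op2, op4: illegal at step 4, since op4 read() → 30 cannot apply there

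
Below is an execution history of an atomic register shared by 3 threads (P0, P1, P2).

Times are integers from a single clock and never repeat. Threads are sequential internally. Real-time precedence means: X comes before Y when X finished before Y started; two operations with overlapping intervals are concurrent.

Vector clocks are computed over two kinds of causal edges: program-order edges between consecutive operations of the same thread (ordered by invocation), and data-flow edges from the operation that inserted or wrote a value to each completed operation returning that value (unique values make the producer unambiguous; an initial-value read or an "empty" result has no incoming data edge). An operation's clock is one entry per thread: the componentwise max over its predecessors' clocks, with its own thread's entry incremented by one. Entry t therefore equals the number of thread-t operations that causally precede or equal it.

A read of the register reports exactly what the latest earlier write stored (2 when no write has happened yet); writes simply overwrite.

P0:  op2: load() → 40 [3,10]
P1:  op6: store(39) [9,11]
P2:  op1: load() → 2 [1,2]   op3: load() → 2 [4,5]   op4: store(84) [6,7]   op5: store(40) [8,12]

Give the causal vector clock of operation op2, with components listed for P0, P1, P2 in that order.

VC(op1, invoked at 1): no causal predecessors; +1 on P2 → (0, 0, 1)
VC(op6, invoked at 9): no causal predecessors; +1 on P1 → (0, 1, 0)
op3, invoked 4, takes VC(op1)=(0, 0, 1) under max, adds 1 for P2 → (0, 0, 2)
op4, invoked 6, takes VC(op3)=(0, 0, 2) under max, adds 1 for P2 → (0, 0, 3)
op5, invoked 8, takes VC(op4)=(0, 0, 3) under max, adds 1 for P2 → (0, 0, 4)
op2, invoked 3, takes VC(op5)=(0, 0, 4) under max, adds 1 for P0 → (1, 0, 4)
target: VC(op2) = (1, 0, 4)

(1, 0, 4)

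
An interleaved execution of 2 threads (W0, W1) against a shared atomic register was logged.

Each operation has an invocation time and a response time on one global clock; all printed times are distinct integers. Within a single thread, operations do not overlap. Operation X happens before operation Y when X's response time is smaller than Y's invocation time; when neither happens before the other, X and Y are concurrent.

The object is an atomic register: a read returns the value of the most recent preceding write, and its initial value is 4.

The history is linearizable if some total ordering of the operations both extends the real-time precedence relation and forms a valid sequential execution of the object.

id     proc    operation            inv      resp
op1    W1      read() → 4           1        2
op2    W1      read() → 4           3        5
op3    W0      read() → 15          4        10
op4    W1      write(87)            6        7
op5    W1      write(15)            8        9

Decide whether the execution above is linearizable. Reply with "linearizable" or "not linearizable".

linearizable

one valid linearization: op1, op2, op4, op5, op3
after step 1 (op1 read() → 4): value 4
after step 2 (op2 read() → 4): value 4
after step 3 (op4 write(87)): value 87
after step 4 (op5 write(15)): value 15
after step 5 (op3 read() → 15): value 15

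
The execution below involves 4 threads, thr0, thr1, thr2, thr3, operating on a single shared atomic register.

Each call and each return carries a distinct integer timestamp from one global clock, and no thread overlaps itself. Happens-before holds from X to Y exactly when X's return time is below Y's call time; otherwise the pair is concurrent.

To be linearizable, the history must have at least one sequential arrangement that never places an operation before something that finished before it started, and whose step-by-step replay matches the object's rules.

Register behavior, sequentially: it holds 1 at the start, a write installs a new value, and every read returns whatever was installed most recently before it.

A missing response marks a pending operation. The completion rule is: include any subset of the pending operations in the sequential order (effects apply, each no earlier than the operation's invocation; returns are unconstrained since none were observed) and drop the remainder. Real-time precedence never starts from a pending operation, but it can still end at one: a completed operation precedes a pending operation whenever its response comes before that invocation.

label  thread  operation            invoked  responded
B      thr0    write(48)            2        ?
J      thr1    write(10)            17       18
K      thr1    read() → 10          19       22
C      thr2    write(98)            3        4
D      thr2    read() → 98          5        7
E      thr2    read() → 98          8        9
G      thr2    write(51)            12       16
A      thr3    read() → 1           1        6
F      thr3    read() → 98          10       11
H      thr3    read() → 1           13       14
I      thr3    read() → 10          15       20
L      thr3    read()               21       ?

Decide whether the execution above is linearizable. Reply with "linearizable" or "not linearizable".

not linearizable

prefix check: 1..13 passes, 1..14 fails once H's time-14 response joins
3 orders of the 6 completed atomic register ops respect real time; none is legal
including or dropping the 2 pending operations (B, G) in any combination fails
take A, C, D, E, F, H (pending dropped): step 6 already fails, because H read() → 1 cannot occur there
take C, A, D, E, F, H (pending dropped): step 2 already fails, because A read() → 1 cannot occur there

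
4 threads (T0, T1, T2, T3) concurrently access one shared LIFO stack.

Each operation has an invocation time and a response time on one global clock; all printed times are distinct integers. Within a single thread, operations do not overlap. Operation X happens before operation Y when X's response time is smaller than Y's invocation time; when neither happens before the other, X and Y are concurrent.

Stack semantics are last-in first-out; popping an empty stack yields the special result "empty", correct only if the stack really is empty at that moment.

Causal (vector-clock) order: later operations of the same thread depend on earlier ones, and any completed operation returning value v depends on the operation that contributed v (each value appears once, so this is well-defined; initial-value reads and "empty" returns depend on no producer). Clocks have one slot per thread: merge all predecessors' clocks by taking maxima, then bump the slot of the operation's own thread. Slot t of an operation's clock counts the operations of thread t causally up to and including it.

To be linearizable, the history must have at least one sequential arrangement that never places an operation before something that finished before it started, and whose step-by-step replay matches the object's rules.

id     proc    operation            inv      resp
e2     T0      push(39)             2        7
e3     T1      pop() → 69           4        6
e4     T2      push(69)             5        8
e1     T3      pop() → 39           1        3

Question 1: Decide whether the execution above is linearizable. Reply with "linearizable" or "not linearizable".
linearizable

witness order: e2, e1, e4, e3
step 1: e2 push(39) — stack <39>
step 2: e1 pop() → 39 — stack <>
step 3: e4 push(69) — stack <69>
step 4: e3 pop() → 69 — stack <>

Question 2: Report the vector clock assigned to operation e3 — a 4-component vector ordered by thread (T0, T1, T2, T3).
(0, 1, 1, 0)

no predecessors for e4 (invoked 5): T2 increments from zero → (0, 0, 1, 0)
no predecessors for e2 (invoked 2): T0 increments from zero → (1, 0, 0, 0)
merge at e3 (invoked 4): VC(e4)=(0, 0, 1, 0), own-thread bump on T1 → (0, 1, 1, 0)
merge at e1 (invoked 1): VC(e2)=(1, 0, 0, 0), own-thread bump on T3 → (1, 0, 0, 1)
target: VC(e3) = (0, 1, 1, 0)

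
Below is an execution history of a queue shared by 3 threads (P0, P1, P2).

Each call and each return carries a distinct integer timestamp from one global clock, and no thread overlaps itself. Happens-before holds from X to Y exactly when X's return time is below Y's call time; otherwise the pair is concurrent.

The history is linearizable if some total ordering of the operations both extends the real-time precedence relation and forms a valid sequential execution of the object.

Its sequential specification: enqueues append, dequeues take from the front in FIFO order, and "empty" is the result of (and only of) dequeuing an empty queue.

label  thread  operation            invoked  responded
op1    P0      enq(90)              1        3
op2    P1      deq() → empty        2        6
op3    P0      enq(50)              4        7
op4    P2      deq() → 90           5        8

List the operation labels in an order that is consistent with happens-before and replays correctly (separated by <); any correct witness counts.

1. op1 enq(90), leaving queue <90>
2. op4 deq() → 90, leaving queue <>
3. op2 deq() → empty, leaving queue <>
4. op3 enq(50), leaving queue <50>

op1 < op4 < op2 < op3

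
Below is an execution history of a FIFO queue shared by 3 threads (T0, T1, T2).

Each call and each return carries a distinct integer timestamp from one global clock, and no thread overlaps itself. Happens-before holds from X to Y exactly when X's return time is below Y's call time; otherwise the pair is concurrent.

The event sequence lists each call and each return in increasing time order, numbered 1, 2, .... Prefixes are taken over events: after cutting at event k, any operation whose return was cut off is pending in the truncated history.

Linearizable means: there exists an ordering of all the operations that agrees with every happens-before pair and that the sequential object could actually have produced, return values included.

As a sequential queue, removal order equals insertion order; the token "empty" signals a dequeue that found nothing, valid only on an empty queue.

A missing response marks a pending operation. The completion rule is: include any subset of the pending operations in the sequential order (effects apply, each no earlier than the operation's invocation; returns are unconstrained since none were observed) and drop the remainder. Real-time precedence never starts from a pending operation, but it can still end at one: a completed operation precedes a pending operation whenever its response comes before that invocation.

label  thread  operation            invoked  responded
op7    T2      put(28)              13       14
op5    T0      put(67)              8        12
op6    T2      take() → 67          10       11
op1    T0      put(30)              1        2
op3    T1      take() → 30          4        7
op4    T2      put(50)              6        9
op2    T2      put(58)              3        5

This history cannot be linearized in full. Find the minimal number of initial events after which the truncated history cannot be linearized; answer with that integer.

events 1..10 are linearizable, e.g. via op1, op2, op3, op4:
1. op1 put(30), leaving queue <30>
2. op2 put(58), leaving queue <30,58>
3. op3 take() → 30, leaving queue <58>
4. op4 put(50), leaving queue <58,50>
include event 11 — op6 responding at 11 — and every candidate order breaks
including or dropping the 1 pending operation (op5) in any combination fails
take op1, op2, op3, op4, op6 (pending dropped): step 5 already fails, because op6 take() → 67 cannot occur there
take op1, op2, op4, op3, op6 (pending dropped): step 5 already fails, because op6 take() → 67 cannot occur there

11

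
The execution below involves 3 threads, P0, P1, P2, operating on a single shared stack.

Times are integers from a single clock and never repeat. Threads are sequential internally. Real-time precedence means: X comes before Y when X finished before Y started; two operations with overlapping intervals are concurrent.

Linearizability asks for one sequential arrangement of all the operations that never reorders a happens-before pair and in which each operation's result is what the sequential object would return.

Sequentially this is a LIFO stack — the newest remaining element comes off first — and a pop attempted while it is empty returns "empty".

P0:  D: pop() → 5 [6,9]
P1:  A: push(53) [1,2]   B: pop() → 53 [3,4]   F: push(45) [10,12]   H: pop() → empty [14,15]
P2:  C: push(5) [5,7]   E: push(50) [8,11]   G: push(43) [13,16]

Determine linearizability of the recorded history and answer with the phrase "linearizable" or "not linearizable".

not linearizable

events 1..14 are fine; event 15 — the response of H at time 15 — makes the prefix non-linearizable
the 7 completed operations admit 5 real-time orders; each fails the stack replay
include/drop combinations of the 1 pending operation (G) were all tried; none helps
sample order A, B, C, D, E, F, H (pending dropped) stalls at step 7 — H pop() → empty has no legal effect
sample order A, B, C, D, F, E, H (pending dropped) stalls at step 7 — H pop() → empty has no legal effect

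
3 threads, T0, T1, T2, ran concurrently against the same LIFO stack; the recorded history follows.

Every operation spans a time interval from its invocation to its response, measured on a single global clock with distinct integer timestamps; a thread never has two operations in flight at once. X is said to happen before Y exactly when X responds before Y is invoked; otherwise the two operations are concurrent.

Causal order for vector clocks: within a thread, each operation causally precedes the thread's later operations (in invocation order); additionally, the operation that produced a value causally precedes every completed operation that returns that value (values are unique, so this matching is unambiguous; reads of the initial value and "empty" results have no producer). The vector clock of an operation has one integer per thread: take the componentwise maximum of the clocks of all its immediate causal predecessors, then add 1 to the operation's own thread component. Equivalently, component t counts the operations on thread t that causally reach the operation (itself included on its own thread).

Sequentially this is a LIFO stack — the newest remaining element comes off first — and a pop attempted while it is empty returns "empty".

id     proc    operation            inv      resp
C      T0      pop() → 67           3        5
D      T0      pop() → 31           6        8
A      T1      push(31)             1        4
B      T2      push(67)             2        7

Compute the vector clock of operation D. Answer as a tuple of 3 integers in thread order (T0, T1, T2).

(2, 1, 1)

invoked at 2, B has no predecessors; its own T2 bump gives (0, 0, 1)
invoked at 1, A has no predecessors; its own T1 bump gives (0, 1, 0)
VC(C, invoked at 3): max of VC(B)=(0, 0, 1), then +1 on thread T0 → (1, 0, 1)
VC(D, invoked at 6): max of VC(A)=(0, 1, 0), VC(C)=(1, 0, 1), then +1 on thread T0 → (2, 1, 1)
target: VC(D) = (2, 1, 1)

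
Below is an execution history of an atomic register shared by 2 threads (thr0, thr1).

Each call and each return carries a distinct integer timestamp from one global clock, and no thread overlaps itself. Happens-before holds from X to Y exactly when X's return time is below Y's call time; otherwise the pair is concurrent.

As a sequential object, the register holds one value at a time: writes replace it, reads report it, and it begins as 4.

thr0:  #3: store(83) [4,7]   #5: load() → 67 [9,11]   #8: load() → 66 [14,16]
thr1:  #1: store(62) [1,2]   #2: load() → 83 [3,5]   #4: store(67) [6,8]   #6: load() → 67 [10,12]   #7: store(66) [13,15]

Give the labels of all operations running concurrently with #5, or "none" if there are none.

#6

#5 spans [9,11]: anything still running between times 9 and 11 counts as concurrent
#1 [1,2]: before
#2 [3,5]: before
#3 [4,7]: before
#4 [6,8]: before
#6 [10,12]: concurrent
#7 [13,15]: after
#8 [14,16]: after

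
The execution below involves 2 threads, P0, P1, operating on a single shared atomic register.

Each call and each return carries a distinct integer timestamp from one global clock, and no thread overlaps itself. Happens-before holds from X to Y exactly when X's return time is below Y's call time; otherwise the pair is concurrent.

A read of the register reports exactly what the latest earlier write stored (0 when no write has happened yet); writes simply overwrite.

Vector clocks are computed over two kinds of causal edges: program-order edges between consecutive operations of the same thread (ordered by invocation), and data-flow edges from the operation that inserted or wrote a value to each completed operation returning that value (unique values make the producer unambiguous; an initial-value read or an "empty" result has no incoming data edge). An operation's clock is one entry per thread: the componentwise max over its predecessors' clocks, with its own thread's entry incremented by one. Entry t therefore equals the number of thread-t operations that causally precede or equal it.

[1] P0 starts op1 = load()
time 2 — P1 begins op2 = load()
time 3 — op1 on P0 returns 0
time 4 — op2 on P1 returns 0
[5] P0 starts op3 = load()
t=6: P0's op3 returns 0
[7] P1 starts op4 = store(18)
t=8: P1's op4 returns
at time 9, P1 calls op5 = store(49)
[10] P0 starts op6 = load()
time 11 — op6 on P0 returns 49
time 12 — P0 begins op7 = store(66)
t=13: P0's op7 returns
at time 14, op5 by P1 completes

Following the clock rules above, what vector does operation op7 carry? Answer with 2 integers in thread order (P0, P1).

op2, invoked 2, has no incoming edges; only P1's bump applies → (0, 1)
op1, invoked 1, has no incoming edges; only P0's bump applies → (1, 0)
op4 (invocation 7): componentwise max over VC(op2)=(0, 1), +1 at P1, giving (0, 2)
op3 (invocation 5): componentwise max over VC(op1)=(1, 0), +1 at P0, giving (2, 0)
op5 (invocation 9): componentwise max over VC(op4)=(0, 2), +1 at P1, giving (0, 3)
op6 (invocation 10): componentwise max over VC(op3)=(2, 0), VC(op5)=(0, 3), +1 at P0, giving (3, 3)
op7 (invocation 12): componentwise max over VC(op6)=(3, 3), +1 at P0, giving (4, 3)
target: VC(op7) = (4, 3)

(4, 3)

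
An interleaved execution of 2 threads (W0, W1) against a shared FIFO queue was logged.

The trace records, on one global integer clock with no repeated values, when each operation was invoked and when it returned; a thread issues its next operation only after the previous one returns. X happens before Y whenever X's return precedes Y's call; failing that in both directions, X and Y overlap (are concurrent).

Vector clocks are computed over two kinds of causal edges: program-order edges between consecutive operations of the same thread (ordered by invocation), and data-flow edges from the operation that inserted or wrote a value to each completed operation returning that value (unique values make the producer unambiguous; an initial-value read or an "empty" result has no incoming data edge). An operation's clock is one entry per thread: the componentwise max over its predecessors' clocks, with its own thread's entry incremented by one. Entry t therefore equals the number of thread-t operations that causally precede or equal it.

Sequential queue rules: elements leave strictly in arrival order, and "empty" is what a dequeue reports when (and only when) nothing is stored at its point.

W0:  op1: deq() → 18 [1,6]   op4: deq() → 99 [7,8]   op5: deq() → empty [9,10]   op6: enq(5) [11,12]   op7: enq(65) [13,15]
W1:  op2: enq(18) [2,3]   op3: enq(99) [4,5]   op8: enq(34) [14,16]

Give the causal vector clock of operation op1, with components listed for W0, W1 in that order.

(1, 1)

no predecessors for op2 (invoked 2): W1 increments from zero → (0, 1)
invoked at 4, op3 merges VC(op2)=(0, 1) and bumps W1's slot → (0, 2)
invoked at 1, op1 merges VC(op2)=(0, 1) and bumps W0's slot → (1, 1)
invoked at 14, op8 merges VC(op3)=(0, 2) and bumps W1's slot → (0, 3)
invoked at 7, op4 merges VC(op1)=(1, 1), VC(op3)=(0, 2) and bumps W0's slot → (2, 2)
invoked at 9, op5 merges VC(op4)=(2, 2) and bumps W0's slot → (3, 2)
invoked at 11, op6 merges VC(op5)=(3, 2) and bumps W0's slot → (4, 2)
invoked at 13, op7 merges VC(op6)=(4, 2) and bumps W0's slot → (5, 2)
target: VC(op1) = (1, 1)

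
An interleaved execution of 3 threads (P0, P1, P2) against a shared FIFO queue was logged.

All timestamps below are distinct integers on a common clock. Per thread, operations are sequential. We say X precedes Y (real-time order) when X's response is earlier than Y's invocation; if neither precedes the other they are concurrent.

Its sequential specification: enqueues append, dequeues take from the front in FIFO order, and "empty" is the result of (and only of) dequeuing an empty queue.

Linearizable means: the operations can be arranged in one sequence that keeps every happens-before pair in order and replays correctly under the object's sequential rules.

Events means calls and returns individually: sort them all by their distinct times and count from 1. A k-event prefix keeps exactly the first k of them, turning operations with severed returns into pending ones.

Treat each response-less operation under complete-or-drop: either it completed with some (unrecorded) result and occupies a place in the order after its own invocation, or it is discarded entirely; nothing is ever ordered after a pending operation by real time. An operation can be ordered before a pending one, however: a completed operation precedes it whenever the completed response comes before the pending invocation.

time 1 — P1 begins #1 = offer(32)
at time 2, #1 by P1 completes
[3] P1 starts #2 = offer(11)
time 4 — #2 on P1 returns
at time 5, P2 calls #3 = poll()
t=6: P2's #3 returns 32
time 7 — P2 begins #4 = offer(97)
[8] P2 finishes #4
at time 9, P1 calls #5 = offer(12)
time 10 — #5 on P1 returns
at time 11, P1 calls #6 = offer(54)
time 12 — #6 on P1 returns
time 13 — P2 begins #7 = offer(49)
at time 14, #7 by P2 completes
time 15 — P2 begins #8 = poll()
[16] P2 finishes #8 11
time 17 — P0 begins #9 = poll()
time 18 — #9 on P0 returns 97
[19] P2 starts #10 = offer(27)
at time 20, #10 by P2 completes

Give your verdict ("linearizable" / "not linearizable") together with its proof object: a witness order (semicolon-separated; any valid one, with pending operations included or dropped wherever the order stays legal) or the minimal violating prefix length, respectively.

step 1: #1 offer(32) — queue <32>
step 2: #2 offer(11) — queue <32,11>
step 3: #3 poll() → 32 — queue <11>
step 4: #4 offer(97) — queue <11,97>
step 5: #5 offer(12) — queue <11,97,12>
step 6: #6 offer(54) — queue <11,97,12,54>
step 7: #7 offer(49) — queue <11,97,12,54,49>
step 8: #8 poll() → 11 — queue <97,12,54,49>
step 9: #9 poll() → 97 — queue <12,54,49>
step 10: #10 offer(27) — queue <12,54,49,27>

linearizable — witness: #1; #2; #3; #4; #5; #6; #7; #8; #9; #10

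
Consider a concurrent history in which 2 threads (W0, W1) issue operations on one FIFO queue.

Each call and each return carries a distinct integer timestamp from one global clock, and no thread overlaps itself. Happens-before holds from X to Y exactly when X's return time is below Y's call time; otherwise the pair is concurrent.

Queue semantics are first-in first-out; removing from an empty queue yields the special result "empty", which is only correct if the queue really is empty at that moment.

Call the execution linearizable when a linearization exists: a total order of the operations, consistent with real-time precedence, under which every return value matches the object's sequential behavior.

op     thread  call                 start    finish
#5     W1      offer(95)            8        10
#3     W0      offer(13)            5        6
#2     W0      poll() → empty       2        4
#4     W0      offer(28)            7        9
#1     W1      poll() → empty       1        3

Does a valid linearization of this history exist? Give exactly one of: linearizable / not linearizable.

witness order: #1, #2, #3, #4, #5
step 1: #1 poll() → empty — queue <>
step 2: #2 poll() → empty — queue <>
step 3: #3 offer(13) — queue <13>
step 4: #4 offer(28) — queue <13,28>
step 5: #5 offer(95) — queue <13,28,95>

linearizable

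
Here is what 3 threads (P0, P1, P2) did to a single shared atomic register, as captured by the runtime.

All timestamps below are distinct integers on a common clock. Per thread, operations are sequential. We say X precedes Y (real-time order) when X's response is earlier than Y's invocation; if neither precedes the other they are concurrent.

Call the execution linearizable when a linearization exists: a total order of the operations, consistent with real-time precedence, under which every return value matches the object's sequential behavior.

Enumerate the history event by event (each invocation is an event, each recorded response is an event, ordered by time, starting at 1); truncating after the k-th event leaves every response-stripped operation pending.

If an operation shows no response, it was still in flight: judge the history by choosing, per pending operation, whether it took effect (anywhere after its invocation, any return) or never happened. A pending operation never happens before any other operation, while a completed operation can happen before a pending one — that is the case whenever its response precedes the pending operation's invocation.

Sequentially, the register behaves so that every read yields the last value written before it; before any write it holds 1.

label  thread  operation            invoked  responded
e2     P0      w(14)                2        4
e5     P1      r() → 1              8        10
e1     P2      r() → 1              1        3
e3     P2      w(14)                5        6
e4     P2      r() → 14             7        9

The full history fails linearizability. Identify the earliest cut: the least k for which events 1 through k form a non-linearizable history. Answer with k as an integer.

10

a valid linearization of events 1..9 exists, for instance e1, e2, e3, e4:
1. e1 r() → 1, leaving value 1
2. e2 w(14), leaving value 14
3. e3 w(14), leaving value 14
4. e4 r() → 14, leaving value 14
adding event 10 (e5 responds at 10) leaves no legal real-time order
take e1, e2, e3, e4, e5: step 5 already fails, because e5 r() → 1 cannot occur there
take e1, e2, e3, e5, e4: step 4 already fails, because e5 r() → 1 cannot occur there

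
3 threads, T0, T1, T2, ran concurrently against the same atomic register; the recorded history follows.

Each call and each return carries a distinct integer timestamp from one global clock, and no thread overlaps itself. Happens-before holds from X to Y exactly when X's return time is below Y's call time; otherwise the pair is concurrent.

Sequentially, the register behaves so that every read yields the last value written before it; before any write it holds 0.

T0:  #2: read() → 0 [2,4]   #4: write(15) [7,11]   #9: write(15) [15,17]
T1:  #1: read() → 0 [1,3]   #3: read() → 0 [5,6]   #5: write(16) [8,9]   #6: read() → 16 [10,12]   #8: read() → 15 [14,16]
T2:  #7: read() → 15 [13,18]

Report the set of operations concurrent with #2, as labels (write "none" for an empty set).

concurrent with #2 ([2,4]): every op whose interval crosses 2..4
#1 [1,3]: concurrent
#3 [5,6]: after
#4 [7,11]: after
#5 [8,9]: after
#6 [10,12]: after
#7 [13,18]: after
#8 [14,16]: after
#9 [15,17]: after

#1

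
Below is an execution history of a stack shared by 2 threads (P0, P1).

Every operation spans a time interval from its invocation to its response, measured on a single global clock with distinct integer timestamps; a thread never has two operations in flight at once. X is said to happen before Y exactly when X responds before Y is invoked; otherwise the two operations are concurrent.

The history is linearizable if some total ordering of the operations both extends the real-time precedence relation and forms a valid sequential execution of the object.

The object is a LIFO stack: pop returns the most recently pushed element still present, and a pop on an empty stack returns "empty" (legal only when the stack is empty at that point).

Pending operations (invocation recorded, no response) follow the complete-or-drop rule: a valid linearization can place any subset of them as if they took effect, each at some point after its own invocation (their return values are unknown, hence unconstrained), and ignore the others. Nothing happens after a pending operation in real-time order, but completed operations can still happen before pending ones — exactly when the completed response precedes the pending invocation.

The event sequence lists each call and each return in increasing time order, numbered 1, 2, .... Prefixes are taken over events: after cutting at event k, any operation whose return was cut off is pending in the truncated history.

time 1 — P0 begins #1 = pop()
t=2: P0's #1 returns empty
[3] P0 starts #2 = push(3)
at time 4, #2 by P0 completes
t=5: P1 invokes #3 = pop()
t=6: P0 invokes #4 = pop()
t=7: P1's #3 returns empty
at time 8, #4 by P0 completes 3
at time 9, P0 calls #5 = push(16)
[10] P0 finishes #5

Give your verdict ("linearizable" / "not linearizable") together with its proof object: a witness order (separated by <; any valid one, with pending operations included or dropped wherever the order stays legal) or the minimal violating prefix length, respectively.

linearizable — witness: #1 < #2 < #4 < #3 < #5

1. #1 pop() → empty, leaving stack <>
2. #2 push(3), leaving stack <3>
3. #4 pop() → 3, leaving stack <>
4. #3 pop() → empty, leaving stack <>
5. #5 push(16), leaving stack <16>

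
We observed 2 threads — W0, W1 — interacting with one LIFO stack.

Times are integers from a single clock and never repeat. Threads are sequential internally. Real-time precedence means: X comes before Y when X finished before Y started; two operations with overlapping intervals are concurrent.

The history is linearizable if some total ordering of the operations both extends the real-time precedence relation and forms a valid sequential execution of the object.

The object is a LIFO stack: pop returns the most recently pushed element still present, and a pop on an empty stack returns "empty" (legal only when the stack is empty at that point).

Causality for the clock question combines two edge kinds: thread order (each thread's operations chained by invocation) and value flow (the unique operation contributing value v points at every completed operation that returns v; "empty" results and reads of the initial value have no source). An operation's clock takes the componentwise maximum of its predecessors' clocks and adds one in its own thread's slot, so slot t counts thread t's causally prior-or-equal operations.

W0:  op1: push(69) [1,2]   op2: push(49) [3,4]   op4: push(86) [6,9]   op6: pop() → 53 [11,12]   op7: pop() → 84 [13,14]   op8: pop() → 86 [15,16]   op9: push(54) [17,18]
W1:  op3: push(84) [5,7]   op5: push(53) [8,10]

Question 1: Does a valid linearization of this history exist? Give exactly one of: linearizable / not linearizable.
witness order: op1, op2, op4, op3, op5, op6, op7, op8, op9
1. op1 push(69), leaving stack <69>
2. op2 push(49), leaving stack <69,49>
3. op4 push(86), leaving stack <69,49,86>
4. op3 push(84), leaving stack <69,49,86,84>
5. op5 push(53), leaving stack <69,49,86,84,53>
6. op6 pop() → 53, leaving stack <69,49,86,84>
7. op7 pop() → 84, leaving stack <69,49,86>
8. op8 pop() → 86, leaving stack <69,49>
9. op9 push(54), leaving stack <69,49,54>

linearizable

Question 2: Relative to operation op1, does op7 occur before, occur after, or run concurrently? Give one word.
op7 spans [13,14], op1 spans [1,2]
resp(op1)=2 < inv(op7)=13

after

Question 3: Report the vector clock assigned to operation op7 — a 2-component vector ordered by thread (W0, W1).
root op op3, invoked 5: fresh clock plus W1's own tick → (0, 1)
root op op1, invoked 1: fresh clock plus W0's own tick → (1, 0)
op5, invoked 8, takes VC(op3)=(0, 1) under max, adds 1 for W1 → (0, 2)
op2, invoked 3, takes VC(op1)=(1, 0) under max, adds 1 for W0 → (2, 0)
op4, invoked 6, takes VC(op2)=(2, 0) under max, adds 1 for W0 → (3, 0)
op6, invoked 11, takes VC(op4)=(3, 0), VC(op5)=(0, 2) under max, adds 1 for W0 → (4, 2)
op7, invoked 13, takes VC(op3)=(0, 1), VC(op6)=(4, 2) under max, adds 1 for W0 → (5, 2)
op8, invoked 15, takes VC(op4)=(3, 0), VC(op7)=(5, 2) under max, adds 1 for W0 → (6, 2)
op9, invoked 17, takes VC(op8)=(6, 2) under max, adds 1 for W0 → (7, 2)
target: VC(op7) = (5, 2)

(5, 2)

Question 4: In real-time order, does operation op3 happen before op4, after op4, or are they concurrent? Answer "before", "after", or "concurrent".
op3 spans [5,7], op4 spans [6,9]
the intervals overlap in both directions

concurrent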